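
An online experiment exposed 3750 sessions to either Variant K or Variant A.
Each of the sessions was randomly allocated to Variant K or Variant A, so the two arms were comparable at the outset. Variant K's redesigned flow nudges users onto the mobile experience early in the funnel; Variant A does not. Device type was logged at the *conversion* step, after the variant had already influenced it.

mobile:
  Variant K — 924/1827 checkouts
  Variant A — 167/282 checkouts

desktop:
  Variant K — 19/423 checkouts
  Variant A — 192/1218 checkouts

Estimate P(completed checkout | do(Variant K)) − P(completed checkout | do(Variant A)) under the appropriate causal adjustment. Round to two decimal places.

+0.18

Variant A is higher inside every device type stratum but Variant K is higher in aggregate. Whether to stratify depends on how device type relates to the variant.
Because the variant influences device type, device type is a post-treatment mediator, not a confounder. Stratifying on it would bias the estimate; the causal effect is the crude pooled difference.
The causal difference is the pooled difference: 0.419 − 0.239 = +0.180.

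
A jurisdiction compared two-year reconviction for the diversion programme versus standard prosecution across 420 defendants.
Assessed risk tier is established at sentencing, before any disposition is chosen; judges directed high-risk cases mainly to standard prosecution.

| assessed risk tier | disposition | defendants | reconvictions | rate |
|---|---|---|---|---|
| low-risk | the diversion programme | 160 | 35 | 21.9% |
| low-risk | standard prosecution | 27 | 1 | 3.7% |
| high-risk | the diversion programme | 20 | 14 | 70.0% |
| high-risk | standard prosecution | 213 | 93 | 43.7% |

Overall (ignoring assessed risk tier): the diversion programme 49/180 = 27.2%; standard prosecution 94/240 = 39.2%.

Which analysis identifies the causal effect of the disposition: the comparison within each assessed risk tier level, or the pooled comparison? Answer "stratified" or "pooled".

stratified

The stratified and pooled comparisons disagree (standard prosecution wins within each assessed risk tier; the diversion programme wins overall), so the answer turns on the causal role of assessed risk tier.
Nothing the disposition does changes assessed risk tier; the imbalance is an allocation artefact. With assessed risk tier also predicting the outcome, the pooled figure is confounded, and the within-stratum comparison is the causal one.
Within each level — low-risk: 21.9% vs 3.7%; high-risk: 70.0% vs 43.7% — standard prosecution is lower every time.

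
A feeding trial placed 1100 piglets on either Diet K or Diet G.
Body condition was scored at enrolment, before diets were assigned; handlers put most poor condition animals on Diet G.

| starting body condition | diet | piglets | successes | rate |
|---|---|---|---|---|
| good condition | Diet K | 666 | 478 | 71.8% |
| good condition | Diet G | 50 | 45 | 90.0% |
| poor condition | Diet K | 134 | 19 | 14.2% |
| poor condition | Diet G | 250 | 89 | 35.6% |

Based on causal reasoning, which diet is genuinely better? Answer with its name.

Within every starting body condition level Diet G has the higher rate, yet pooled Diet K does — Simpson's reversal.
Starting body condition is set before the diet has any effect — it is not caused by the diet — and it independently drives the outcome. That makes it a confounder, so the causal comparison is within starting body condition levels.
Within each level — good condition: 71.8% vs 90.0%; poor condition: 14.2% vs 35.6% — Diet G is higher every time.

Diet G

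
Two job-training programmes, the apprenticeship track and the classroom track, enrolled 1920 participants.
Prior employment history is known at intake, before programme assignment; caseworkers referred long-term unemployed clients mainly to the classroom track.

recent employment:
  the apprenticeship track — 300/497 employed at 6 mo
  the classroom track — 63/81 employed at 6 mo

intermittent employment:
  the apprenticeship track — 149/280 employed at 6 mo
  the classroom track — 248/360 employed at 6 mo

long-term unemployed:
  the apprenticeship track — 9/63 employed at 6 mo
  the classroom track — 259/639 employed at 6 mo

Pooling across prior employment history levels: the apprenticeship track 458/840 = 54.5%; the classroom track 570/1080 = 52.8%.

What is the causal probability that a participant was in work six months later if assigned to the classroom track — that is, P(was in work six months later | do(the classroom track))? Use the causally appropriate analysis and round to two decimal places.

Prior employment history differs across programmes for reasons unrelated to any effect of the programme itself, and it separately predicts the outcome — a classic confounder. We must compare within prior employment history levels.
Standardising the classroom track to the population prior employment history mix: 0.301·63/81 + 0.333·248/360 + 0.366·259/639 = 0.612.

0.61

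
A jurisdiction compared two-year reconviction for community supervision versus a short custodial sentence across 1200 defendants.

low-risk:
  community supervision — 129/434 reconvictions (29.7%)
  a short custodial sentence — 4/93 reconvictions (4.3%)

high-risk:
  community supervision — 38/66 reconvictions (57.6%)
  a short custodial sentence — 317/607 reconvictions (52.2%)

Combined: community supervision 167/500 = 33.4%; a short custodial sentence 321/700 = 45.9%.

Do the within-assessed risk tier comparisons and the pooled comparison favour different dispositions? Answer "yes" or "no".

Within each assessed risk tier level (low-risk 29.7% vs 4.3%; high-risk 57.6% vs 52.2%), a short custodial sentence has the lower rate every time. Pooled: 33.4% vs 45.9% — community supervision has the lower rate overall. The two comparisons disagree.

yes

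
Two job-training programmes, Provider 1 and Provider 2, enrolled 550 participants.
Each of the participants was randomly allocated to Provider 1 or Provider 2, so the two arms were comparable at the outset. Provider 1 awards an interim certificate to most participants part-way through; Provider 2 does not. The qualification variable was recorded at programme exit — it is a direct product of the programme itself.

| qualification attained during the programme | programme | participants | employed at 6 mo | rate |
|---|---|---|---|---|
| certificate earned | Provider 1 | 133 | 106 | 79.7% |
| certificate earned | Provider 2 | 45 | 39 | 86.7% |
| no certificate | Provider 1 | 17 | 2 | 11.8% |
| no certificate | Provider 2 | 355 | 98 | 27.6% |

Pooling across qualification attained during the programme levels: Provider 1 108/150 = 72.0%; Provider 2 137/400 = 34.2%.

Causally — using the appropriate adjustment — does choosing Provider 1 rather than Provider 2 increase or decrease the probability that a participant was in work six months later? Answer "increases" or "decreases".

increases

Because the programme influences qualification attained during the programme, qualification attained during the programme is a post-treatment mediator, not a confounder. Stratifying on it would bias the estimate; the causal effect is the crude pooled difference.
Pooled: Provider 1 72.0% vs Provider 2 34.2%; Provider 1 is higher overall.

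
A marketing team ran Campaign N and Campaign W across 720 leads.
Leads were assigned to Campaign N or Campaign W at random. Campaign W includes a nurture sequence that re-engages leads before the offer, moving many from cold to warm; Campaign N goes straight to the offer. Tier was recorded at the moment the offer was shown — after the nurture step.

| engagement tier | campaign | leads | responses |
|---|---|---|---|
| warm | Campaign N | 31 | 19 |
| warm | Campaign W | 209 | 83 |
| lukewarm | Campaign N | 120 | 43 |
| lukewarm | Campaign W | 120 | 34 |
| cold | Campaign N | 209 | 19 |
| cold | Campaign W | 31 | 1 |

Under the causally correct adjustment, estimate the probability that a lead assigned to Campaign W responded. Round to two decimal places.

0.33

The distribution of engagement tier is itself part of what the campaign does — it is an intermediate outcome. Holding it fixed would remove that part of the effect; the total effect is the pooled difference.
So P(outcome | do(Campaign W)) is just the pooled rate for Campaign W: 118/360 = 0.328.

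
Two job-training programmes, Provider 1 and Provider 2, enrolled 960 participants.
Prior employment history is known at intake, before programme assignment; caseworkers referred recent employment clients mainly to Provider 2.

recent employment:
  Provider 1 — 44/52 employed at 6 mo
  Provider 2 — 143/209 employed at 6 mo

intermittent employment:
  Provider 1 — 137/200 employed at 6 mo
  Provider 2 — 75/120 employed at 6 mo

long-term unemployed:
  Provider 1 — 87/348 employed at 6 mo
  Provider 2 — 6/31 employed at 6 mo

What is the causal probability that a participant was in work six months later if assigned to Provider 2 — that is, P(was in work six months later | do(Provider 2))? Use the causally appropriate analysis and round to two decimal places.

0.47

The prior employment history-specific comparison favours Provider 1 throughout, but the pooled figures favour Provider 2. The question is whether to condition on prior employment history.
Since prior employment history is a pre-existing factor (not a product of the programme) and it affects the outcome on its own, it is a confounder. The stratified rates, not the pooled rate, identify the causal effect.
Standardising Provider 2 to the population prior employment history mix: 0.272·143/209 + 0.333·75/120 + 0.395·6/31 = 0.471.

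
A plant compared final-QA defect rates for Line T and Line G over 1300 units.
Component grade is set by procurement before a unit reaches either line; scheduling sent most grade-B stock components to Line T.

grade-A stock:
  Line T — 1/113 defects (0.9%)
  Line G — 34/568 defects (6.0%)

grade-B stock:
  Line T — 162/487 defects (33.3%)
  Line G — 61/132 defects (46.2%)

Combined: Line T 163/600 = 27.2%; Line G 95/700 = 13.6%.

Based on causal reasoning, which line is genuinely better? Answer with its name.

Line T

Within every component grade level Line T has the lower rate, yet pooled Line G does — Simpson's reversal.
Component grade satisfies the back-door criterion: it is not a descendant of the line, and it blocks the spurious path from line to outcome. Adjusting for it (i.e., using the within-component grade rates) gives the causal effect.
Within each level — grade-A stock: 0.9% vs 6.0%; grade-B stock: 33.3% vs 46.2% — Line T is lower every time.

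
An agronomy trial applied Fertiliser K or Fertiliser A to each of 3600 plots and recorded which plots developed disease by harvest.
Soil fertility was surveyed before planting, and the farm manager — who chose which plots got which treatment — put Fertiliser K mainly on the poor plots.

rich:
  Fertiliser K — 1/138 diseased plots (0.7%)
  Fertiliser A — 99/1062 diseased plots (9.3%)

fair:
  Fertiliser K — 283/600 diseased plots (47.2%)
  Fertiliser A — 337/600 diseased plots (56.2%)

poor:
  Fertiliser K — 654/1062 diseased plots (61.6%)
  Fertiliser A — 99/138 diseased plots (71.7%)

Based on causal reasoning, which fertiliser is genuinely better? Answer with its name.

Fertiliser K is lower inside every soil fertility stratum but Fertiliser A is lower in aggregate. Whether to stratify depends on how soil fertility relates to the fertiliser.
Soil fertility differs across fertilisers for reasons unrelated to any effect of the fertiliser itself, and it separately predicts the outcome — a classic confounder. We must compare within soil fertility levels.
Within each level — rich: 0.7% vs 9.3%; fair: 47.2% vs 56.2%; poor: 61.6% vs 71.7% — Fertiliser K is lower every time.

Fertiliser K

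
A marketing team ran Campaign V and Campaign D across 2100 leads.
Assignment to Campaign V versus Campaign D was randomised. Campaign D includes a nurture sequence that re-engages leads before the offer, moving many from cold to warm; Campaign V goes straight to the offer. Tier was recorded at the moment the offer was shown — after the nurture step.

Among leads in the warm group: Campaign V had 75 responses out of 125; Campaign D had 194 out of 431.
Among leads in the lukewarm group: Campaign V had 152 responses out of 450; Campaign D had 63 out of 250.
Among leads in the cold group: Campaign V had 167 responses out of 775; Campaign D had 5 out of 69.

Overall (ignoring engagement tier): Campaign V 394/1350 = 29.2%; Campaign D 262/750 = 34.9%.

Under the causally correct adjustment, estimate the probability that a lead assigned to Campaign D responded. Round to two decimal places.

Because the campaign influences engagement tier, engagement tier is a post-treatment mediator, not a confounder. Stratifying on it would bias the estimate; the causal effect is the crude pooled difference.
So P(outcome | do(Campaign D)) is just the pooled rate for Campaign D: 262/750 = 0.349.

0.35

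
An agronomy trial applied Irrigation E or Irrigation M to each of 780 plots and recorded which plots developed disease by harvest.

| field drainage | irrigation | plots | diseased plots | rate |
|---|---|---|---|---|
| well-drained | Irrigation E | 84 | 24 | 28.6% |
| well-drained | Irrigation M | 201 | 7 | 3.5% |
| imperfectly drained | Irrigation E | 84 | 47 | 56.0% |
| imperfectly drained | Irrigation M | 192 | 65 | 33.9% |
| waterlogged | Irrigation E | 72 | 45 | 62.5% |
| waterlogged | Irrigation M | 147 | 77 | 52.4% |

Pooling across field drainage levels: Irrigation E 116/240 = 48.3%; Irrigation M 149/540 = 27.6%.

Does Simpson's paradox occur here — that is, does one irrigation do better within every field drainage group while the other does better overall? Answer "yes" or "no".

Within each field drainage level (well-drained 28.6% vs 3.5%; imperfectly drained 56.0% vs 33.9%; waterlogged 62.5% vs 52.4%), Irrigation M has the lower rate every time. Pooled: 48.3% vs 27.6% — Irrigation M has the lower rate overall. They agree.

no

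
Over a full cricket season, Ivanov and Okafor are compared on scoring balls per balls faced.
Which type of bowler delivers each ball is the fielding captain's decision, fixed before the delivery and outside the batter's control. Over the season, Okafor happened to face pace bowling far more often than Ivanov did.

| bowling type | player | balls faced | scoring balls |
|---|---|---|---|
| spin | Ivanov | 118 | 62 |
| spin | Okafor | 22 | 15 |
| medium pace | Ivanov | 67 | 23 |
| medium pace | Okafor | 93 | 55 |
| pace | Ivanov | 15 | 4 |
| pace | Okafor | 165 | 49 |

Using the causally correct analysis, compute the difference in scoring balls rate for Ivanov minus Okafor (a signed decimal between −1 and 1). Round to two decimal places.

-0.14

Within every bowling type level Okafor has the higher rate, yet pooled Ivanov does — Simpson's reversal.
Bowling type is set before the player has any effect — it is not caused by the player — and it independently drives the outcome. That makes it a confounder, so the causal comparison is within bowling type levels.
Adjusting over the population distribution of bowling type: 0.292·(0.525−0.682) + 0.333·(0.343−0.591) + 0.375·(0.267−0.297) = -0.140.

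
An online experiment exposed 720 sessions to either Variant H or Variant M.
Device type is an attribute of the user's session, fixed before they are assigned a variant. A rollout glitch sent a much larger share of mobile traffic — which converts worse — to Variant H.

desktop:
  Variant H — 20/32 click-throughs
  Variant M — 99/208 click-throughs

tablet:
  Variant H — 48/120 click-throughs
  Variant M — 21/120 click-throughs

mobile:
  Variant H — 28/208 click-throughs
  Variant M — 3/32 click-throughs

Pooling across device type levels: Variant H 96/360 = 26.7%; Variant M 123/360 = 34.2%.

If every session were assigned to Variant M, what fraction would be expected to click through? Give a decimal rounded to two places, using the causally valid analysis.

0.25

Device type differs across variants for reasons unrelated to any effect of the variant itself, and it separately predicts the outcome — a classic confounder. We must compare within device type levels.
Standardising Variant M to the population device type mix: 0.333·99/208 + 0.333·21/120 + 0.333·3/32 = 0.248.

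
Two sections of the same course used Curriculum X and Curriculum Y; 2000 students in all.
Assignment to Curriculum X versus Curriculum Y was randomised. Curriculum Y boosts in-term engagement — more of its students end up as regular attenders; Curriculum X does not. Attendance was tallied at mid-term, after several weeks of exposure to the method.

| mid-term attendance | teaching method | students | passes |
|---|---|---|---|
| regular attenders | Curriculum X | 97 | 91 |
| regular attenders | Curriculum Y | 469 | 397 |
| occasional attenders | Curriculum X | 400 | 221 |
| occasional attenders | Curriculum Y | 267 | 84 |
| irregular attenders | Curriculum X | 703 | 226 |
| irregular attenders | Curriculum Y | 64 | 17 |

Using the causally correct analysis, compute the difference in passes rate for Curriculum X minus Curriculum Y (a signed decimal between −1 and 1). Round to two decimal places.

The mid-term attendance-specific comparison favours Curriculum X throughout, but the pooled figures favour Curriculum Y. The question is whether to condition on mid-term attendance.
Mid-term attendance here is a post-treatment variable shaped by the teaching method; conditioning on it would introduce bias rather than remove it. The overall comparison is the causal one.
The causal difference is the pooled difference: 0.448 − 0.623 = -0.174.

-0.17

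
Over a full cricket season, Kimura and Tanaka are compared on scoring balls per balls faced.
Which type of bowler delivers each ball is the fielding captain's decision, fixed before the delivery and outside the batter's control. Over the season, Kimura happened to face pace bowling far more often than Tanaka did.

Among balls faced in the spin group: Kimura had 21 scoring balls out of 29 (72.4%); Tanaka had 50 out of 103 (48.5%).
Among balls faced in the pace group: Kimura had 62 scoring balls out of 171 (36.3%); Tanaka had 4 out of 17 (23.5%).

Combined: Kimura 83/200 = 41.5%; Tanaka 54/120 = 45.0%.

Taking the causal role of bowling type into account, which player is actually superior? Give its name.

Kimura

Kimura is higher inside every bowling type stratum but Tanaka is higher in aggregate. Whether to stratify depends on how bowling type relates to the player.
Bowling type satisfies the back-door criterion: it is not a descendant of the player, and it blocks the spurious path from player to outcome. Adjusting for it (i.e., using the within-bowling type rates) gives the causal effect.
Within each level — spin: 72.4% vs 48.5%; pace: 36.3% vs 23.5% — Kimura is higher every time.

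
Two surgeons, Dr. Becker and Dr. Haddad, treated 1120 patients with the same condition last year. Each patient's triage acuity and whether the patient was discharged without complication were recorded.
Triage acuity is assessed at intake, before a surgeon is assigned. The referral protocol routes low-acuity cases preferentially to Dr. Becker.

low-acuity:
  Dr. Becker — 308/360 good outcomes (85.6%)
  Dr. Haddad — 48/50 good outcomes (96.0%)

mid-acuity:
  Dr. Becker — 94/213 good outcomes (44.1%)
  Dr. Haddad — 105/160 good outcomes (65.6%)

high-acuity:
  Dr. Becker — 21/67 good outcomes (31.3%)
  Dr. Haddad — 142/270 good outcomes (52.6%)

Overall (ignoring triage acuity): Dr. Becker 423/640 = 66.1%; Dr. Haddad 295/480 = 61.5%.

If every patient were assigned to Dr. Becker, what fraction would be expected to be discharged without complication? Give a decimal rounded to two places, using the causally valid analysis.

The stratified and pooled comparisons disagree (Dr. Haddad wins within each triage acuity; Dr. Becker wins overall), so the answer turns on the causal role of triage acuity.
The imbalance in triage acuity arose from how patients were allocated, not from anything the surgeon did; and triage acuity independently affects the outcome. The pooled gap is confounded — condition on triage acuity.
Standardising Dr. Becker to the population triage acuity mix: 0.366·308/360 + 0.333·94/213 + 0.301·21/67 = 0.554.

0.55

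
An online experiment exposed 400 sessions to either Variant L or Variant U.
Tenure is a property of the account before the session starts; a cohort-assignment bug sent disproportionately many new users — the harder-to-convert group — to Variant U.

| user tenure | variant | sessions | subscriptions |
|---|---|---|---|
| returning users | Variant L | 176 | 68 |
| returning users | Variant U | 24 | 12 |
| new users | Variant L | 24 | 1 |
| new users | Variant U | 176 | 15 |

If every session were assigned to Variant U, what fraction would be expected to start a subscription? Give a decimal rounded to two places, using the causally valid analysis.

The user tenure-specific comparison favours Variant U throughout, but the pooled figures favour Variant L. The question is whether to condition on user tenure.
The imbalance in user tenure arose from how sessions were allocated, not from anything the variant did; and user tenure independently affects the outcome. The pooled gap is confounded — condition on user tenure.
Standardising Variant U to the population user tenure mix: 0.500·12/24 + 0.500·15/176 = 0.293.

0.29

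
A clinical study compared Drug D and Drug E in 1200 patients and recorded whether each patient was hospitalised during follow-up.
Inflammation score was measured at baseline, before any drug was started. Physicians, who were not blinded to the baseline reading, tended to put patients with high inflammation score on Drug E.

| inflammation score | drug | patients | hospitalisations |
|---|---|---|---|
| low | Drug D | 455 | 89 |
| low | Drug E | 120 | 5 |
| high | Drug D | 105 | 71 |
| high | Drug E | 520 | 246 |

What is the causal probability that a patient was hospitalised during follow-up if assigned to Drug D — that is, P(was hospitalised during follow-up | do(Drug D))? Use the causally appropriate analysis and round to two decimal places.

0.45

Within every inflammation score level Drug E has the lower rate, yet pooled Drug D does — Simpson's reversal.
Inflammation score differs across drugs for reasons unrelated to any effect of the drug itself, and it separately predicts the outcome — a classic confounder. We must compare within inflammation score levels.
Standardising Drug D to the population inflammation score mix: 0.479·89/455 + 0.521·71/105 = 0.446.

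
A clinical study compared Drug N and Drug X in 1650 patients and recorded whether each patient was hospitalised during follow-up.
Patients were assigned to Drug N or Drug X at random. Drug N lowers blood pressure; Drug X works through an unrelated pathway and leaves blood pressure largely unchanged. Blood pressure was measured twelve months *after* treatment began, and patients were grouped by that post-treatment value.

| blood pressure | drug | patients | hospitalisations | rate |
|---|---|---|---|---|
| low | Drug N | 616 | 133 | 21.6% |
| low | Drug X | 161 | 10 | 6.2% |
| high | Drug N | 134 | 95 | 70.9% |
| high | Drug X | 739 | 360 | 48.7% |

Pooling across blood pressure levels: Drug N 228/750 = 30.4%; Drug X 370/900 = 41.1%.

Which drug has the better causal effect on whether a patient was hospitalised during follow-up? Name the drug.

Within every blood pressure level Drug X has the lower rate, yet pooled Drug N does — Simpson's reversal.
Blood pressure lies on the pathway drug → blood pressure → outcome, so adjusting for it blocks the indirect effect. For the total causal effect of drug, use the unadjusted pooled rates.
Pooled: Drug N 30.4% vs Drug X 41.1%; Drug N is lower overall.

Drug N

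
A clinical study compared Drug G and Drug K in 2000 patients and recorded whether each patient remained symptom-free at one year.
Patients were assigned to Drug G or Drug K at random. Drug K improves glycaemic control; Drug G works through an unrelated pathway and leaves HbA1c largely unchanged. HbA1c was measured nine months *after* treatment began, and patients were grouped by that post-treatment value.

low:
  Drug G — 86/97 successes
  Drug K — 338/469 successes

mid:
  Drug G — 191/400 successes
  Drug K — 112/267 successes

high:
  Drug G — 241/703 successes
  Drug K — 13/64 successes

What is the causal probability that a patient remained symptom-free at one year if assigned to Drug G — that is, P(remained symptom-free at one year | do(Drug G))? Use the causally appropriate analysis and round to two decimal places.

0.43

The stratified and pooled comparisons disagree (Drug G wins within each HbA1c; Drug K wins overall), so the answer turns on the causal role of HbA1c.
HbA1c is recorded after the drug and is itself shifted by it — it sits on the causal path from drug to outcome. Conditioning on a mediator would strip out part of the effect we want; the pooled comparison gives the total causal effect.
So P(outcome | do(Drug G)) is just the pooled rate for Drug G: 518/1200 = 0.432.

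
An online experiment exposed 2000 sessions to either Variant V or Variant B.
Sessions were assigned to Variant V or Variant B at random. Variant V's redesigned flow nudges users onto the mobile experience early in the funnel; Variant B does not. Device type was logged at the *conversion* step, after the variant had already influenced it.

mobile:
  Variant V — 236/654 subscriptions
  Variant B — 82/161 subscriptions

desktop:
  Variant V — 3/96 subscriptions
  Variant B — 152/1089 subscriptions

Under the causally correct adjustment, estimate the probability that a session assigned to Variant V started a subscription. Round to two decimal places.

Device type is recorded after the variant and is itself shifted by it — it sits on the causal path from variant to outcome. Conditioning on a mediator would strip out part of the effect we want; the pooled comparison gives the total causal effect.
So P(outcome | do(Variant V)) is just the pooled rate for Variant V: 239/750 = 0.319.

0.32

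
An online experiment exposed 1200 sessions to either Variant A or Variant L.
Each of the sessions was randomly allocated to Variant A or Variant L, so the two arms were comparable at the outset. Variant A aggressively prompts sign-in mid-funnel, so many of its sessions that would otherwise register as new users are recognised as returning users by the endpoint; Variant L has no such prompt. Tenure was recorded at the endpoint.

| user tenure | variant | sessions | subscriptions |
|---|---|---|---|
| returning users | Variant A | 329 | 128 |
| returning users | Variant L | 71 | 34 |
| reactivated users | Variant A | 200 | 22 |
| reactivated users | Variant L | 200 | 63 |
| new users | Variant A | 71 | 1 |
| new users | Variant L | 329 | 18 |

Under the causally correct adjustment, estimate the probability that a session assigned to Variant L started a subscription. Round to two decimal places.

0.19

Within every user tenure level Variant L has the higher rate, yet pooled Variant A does — Simpson's reversal.
Because the variant influences user tenure, user tenure is a post-treatment mediator, not a confounder. Stratifying on it would bias the estimate; the causal effect is the crude pooled difference.
So P(outcome | do(Variant L)) is just the pooled rate for Variant L: 115/600 = 0.192.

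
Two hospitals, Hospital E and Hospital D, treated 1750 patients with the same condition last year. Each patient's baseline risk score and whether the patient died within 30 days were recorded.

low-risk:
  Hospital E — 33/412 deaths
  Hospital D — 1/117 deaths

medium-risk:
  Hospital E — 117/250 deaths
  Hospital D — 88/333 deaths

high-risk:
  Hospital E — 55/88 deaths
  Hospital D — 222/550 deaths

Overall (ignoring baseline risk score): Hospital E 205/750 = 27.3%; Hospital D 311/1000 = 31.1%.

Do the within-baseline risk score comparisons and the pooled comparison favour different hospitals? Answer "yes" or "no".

yes

Within each baseline risk score level (low-risk 8.0% vs 0.9%; medium-risk 46.8% vs 26.4%; high-risk 62.5% vs 40.4%), Hospital D has the lower rate every time. Pooled: 27.3% vs 31.1% — Hospital E has the lower rate overall. The two comparisons disagree.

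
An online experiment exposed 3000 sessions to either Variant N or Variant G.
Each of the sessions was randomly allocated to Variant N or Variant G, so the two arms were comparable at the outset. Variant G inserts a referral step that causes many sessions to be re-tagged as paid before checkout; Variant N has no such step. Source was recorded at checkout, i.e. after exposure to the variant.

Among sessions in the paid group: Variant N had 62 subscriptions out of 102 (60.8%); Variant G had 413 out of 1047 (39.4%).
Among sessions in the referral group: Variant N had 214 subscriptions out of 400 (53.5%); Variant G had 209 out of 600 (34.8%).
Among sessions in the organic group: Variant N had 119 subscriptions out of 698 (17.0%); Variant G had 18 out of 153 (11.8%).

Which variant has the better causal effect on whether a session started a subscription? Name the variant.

Traffic source lies on the pathway variant → traffic source → outcome, so adjusting for it blocks the indirect effect. For the total causal effect of variant, use the unadjusted pooled rates.
Pooled: Variant N 32.9% vs Variant G 35.6%; Variant G is higher overall.

Variant G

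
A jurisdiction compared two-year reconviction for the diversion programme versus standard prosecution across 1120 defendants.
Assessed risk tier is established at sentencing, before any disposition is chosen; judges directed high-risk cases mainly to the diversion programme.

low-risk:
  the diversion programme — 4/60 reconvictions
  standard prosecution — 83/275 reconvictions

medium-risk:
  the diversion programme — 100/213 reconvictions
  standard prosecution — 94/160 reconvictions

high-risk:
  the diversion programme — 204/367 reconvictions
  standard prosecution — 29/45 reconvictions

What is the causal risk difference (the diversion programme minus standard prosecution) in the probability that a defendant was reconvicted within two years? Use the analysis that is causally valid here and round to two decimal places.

The stratified and pooled comparisons disagree (the diversion programme wins within each assessed risk tier; standard prosecution wins overall), so the answer turns on the causal role of assessed risk tier.
Assessed risk tier satisfies the back-door criterion: it is not a descendant of the disposition, and it blocks the spurious path from disposition to outcome. Adjusting for it (i.e., using the within-assessed risk tier rates) gives the causal effect.
Adjusting over the population distribution of assessed risk tier: 0.299·(0.067−0.302) + 0.333·(0.469−0.588) + 0.368·(0.556−0.644) = -0.142.

-0.14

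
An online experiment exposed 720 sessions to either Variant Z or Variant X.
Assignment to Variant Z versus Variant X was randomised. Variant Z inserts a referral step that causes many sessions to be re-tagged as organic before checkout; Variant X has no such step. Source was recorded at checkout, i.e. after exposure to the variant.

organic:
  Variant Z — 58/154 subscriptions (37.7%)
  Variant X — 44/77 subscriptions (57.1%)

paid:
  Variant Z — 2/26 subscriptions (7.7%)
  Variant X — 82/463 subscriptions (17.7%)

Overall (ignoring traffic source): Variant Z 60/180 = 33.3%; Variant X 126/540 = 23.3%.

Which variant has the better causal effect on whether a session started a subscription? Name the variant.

Because the variant influences traffic source, traffic source is a post-treatment mediator, not a confounder. Stratifying on it would bias the estimate; the causal effect is the crude pooled difference.
Pooled: Variant Z 33.3% vs Variant X 23.3%; Variant Z is higher overall.

Variant Z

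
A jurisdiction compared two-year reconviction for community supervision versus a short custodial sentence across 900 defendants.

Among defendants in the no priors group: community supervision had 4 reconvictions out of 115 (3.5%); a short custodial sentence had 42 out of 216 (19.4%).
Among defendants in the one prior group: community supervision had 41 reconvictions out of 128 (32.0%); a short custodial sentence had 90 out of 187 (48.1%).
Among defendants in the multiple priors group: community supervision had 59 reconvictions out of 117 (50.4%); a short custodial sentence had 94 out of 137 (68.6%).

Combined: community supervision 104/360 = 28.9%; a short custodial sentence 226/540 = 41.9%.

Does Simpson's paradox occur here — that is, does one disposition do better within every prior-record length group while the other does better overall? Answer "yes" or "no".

no

Within each prior-record length level (no priors 3.5% vs 19.4%; one prior 32.0% vs 48.1%; multiple priors 50.4% vs 68.6%), community supervision has the lower rate every time. Pooled: 28.9% vs 41.9% — community supervision has the lower rate overall. They agree.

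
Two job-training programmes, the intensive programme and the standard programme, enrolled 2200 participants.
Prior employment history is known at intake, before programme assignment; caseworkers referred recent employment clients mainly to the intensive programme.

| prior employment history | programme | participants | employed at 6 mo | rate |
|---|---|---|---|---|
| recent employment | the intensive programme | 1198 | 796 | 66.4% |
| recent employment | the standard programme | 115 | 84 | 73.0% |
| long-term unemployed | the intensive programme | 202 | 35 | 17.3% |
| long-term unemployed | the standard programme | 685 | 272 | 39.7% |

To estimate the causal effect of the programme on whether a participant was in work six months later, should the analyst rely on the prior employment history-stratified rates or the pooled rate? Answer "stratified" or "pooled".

The prior employment history-specific comparison favours the standard programme throughout, but the pooled figures favour the intensive programme. The question is whether to condition on prior employment history.
Since prior employment history is a pre-existing factor (not a product of the programme) and it affects the outcome on its own, it is a confounder. The stratified rates, not the pooled rate, identify the causal effect.
Within each level — recent employment: 66.4% vs 73.0%; long-term unemployed: 17.3% vs 39.7% — the standard programme is higher every time.

stratified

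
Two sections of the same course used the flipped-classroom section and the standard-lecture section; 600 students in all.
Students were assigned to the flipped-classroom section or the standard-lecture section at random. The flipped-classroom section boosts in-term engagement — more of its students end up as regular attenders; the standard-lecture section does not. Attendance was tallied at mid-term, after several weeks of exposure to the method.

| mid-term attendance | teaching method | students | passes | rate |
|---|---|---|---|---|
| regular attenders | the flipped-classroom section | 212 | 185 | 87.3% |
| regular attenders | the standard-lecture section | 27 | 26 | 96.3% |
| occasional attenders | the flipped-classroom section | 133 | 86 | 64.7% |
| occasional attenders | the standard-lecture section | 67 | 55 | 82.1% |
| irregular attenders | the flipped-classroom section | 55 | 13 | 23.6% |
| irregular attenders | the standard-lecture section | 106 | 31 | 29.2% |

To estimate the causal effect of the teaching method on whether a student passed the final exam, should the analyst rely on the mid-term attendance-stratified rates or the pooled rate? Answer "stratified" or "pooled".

the standard-lecture section is higher inside every mid-term attendance stratum but the flipped-classroom section is higher in aggregate. Whether to stratify depends on how mid-term attendance relates to the teaching method.
Mid-term attendance is recorded after the teaching method and is itself shifted by it — it sits on the causal path from teaching method to outcome. Conditioning on a mediator would strip out part of the effect we want; the pooled comparison gives the total causal effect.
Pooled: the flipped-classroom section 71.0% vs the standard-lecture section 56.0%; the flipped-classroom section is higher overall.

pooled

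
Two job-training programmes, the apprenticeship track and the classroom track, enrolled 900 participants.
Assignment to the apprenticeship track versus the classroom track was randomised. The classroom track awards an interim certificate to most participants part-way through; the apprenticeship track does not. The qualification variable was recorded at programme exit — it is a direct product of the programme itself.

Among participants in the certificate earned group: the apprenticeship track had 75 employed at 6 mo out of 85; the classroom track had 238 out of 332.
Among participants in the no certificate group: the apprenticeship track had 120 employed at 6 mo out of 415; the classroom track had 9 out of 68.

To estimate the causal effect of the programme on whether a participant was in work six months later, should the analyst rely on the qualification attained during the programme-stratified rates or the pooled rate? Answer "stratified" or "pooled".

pooled

the apprenticeship track is higher inside every qualification attained during the programme stratum but the classroom track is higher in aggregate. Whether to stratify depends on how qualification attained during the programme relates to the programme.
Qualification attained during the programme is downstream of the programme. One should not condition on a consequence of treatment, so the overall rates are the right comparison.
Pooled: the apprenticeship track 39.0% vs the classroom track 61.8%; the classroom track is higher overall.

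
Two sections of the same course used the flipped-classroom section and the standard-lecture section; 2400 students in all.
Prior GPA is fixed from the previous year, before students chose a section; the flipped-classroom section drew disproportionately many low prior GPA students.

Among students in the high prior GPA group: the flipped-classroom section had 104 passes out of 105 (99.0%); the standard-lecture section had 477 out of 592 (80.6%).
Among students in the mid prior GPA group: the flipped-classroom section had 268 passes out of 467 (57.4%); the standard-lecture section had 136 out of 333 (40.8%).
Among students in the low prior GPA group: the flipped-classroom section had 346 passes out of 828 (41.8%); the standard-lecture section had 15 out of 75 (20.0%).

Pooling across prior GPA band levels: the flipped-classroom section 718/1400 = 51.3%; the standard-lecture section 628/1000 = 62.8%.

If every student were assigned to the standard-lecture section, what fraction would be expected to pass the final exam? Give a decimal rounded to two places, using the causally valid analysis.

Prior GPA band is set before the teaching method has any effect — it is not caused by the teaching method — and it independently drives the outcome. That makes it a confounder, so the causal comparison is within prior GPA band levels.
Standardising the standard-lecture section to the population prior GPA band mix: 0.290·477/592 + 0.333·136/333 + 0.376·15/75 = 0.445.

0.45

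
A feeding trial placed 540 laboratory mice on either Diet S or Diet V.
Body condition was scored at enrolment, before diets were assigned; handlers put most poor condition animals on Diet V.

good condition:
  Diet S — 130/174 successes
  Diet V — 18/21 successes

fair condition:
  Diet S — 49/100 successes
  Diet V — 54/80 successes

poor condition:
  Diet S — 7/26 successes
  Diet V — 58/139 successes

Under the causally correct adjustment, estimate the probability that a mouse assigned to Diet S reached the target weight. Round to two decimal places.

0.52

Within every starting body condition level Diet V has the higher rate, yet pooled Diet S does — Simpson's reversal.
Starting body condition satisfies the back-door criterion: it is not a descendant of the diet, and it blocks the spurious path from diet to outcome. Adjusting for it (i.e., using the within-starting body condition rates) gives the causal effect.
Standardising Diet S to the population starting body condition mix: 0.361·130/174 + 0.333·49/100 + 0.306·7/26 = 0.515.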